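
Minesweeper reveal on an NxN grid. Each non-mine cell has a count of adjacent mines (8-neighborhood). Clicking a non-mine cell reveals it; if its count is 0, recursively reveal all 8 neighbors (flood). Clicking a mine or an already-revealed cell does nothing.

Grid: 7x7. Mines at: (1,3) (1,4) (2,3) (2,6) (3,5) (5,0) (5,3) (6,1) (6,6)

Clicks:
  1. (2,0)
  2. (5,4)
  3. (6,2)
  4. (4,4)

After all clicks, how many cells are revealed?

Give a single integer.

Answer: 18

Derivation:
Click 1 (2,0) count=0: revealed 15 new [(0,0) (0,1) (0,2) (1,0) (1,1) (1,2) (2,0) (2,1) (2,2) (3,0) (3,1) (3,2) (4,0) (4,1) (4,2)] -> total=15
Click 2 (5,4) count=1: revealed 1 new [(5,4)] -> total=16
Click 3 (6,2) count=2: revealed 1 new [(6,2)] -> total=17
Click 4 (4,4) count=2: revealed 1 new [(4,4)] -> total=18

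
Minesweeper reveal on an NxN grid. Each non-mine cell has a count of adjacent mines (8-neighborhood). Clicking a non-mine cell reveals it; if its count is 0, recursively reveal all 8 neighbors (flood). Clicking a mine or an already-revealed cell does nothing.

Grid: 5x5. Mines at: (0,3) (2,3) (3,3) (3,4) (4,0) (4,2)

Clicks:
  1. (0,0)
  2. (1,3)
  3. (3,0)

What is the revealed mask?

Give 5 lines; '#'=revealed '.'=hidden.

Click 1 (0,0) count=0: revealed 12 new [(0,0) (0,1) (0,2) (1,0) (1,1) (1,2) (2,0) (2,1) (2,2) (3,0) (3,1) (3,2)] -> total=12
Click 2 (1,3) count=2: revealed 1 new [(1,3)] -> total=13
Click 3 (3,0) count=1: revealed 0 new [(none)] -> total=13

Answer: ###..
####.
###..
###..
.....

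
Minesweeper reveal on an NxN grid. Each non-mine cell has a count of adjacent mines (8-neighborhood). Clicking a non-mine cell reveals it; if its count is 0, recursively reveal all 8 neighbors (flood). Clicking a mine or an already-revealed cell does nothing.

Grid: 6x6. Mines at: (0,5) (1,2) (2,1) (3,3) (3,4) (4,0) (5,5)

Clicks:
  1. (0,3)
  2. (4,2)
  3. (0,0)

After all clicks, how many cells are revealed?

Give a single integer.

Answer: 6

Derivation:
Click 1 (0,3) count=1: revealed 1 new [(0,3)] -> total=1
Click 2 (4,2) count=1: revealed 1 new [(4,2)] -> total=2
Click 3 (0,0) count=0: revealed 4 new [(0,0) (0,1) (1,0) (1,1)] -> total=6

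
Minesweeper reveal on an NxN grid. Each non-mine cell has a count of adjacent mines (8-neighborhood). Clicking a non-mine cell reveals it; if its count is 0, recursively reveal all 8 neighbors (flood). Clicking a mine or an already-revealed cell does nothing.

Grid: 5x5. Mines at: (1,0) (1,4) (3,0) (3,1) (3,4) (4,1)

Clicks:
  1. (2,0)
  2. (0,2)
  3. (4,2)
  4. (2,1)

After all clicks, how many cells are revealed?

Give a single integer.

Click 1 (2,0) count=3: revealed 1 new [(2,0)] -> total=1
Click 2 (0,2) count=0: revealed 9 new [(0,1) (0,2) (0,3) (1,1) (1,2) (1,3) (2,1) (2,2) (2,3)] -> total=10
Click 3 (4,2) count=2: revealed 1 new [(4,2)] -> total=11
Click 4 (2,1) count=3: revealed 0 new [(none)] -> total=11

Answer: 11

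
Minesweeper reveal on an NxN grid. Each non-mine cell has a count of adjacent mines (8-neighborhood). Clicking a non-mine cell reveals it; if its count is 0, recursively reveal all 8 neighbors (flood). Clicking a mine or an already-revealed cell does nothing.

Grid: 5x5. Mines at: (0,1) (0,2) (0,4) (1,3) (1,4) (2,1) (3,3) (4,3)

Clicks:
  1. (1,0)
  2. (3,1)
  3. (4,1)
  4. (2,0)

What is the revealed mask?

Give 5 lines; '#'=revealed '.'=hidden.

Answer: .....
#....
#....
###..
###..

Derivation:
Click 1 (1,0) count=2: revealed 1 new [(1,0)] -> total=1
Click 2 (3,1) count=1: revealed 1 new [(3,1)] -> total=2
Click 3 (4,1) count=0: revealed 5 new [(3,0) (3,2) (4,0) (4,1) (4,2)] -> total=7
Click 4 (2,0) count=1: revealed 1 new [(2,0)] -> total=8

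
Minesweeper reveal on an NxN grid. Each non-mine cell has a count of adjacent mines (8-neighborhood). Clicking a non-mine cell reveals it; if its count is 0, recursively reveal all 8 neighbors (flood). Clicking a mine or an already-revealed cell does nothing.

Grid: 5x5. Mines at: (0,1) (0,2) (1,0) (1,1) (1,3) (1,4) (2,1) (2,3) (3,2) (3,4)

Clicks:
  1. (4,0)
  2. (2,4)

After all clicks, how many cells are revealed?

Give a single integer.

Click 1 (4,0) count=0: revealed 4 new [(3,0) (3,1) (4,0) (4,1)] -> total=4
Click 2 (2,4) count=4: revealed 1 new [(2,4)] -> total=5

Answer: 5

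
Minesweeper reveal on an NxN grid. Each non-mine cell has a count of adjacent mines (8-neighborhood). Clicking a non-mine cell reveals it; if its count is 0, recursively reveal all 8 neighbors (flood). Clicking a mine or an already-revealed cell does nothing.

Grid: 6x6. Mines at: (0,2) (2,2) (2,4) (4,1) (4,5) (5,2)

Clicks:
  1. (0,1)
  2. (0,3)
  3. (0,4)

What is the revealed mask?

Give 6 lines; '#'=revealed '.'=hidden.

Click 1 (0,1) count=1: revealed 1 new [(0,1)] -> total=1
Click 2 (0,3) count=1: revealed 1 new [(0,3)] -> total=2
Click 3 (0,4) count=0: revealed 5 new [(0,4) (0,5) (1,3) (1,4) (1,5)] -> total=7

Answer: .#.###
...###
......
......
......
......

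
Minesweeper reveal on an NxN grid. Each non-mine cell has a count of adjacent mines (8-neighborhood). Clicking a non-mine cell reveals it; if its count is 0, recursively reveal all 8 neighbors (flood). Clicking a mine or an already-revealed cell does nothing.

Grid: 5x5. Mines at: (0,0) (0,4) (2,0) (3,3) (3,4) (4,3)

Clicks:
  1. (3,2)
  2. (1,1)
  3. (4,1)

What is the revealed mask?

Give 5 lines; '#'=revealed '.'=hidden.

Click 1 (3,2) count=2: revealed 1 new [(3,2)] -> total=1
Click 2 (1,1) count=2: revealed 1 new [(1,1)] -> total=2
Click 3 (4,1) count=0: revealed 5 new [(3,0) (3,1) (4,0) (4,1) (4,2)] -> total=7

Answer: .....
.#...
.....
###..
###..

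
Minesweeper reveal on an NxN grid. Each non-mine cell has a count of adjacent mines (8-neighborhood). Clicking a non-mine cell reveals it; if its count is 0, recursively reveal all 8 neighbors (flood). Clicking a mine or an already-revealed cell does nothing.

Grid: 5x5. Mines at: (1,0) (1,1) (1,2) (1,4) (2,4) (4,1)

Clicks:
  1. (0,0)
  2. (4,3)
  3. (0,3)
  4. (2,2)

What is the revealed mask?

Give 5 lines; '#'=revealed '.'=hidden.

Answer: #..#.
.....
..#..
..###
..###

Derivation:
Click 1 (0,0) count=2: revealed 1 new [(0,0)] -> total=1
Click 2 (4,3) count=0: revealed 6 new [(3,2) (3,3) (3,4) (4,2) (4,3) (4,4)] -> total=7
Click 3 (0,3) count=2: revealed 1 new [(0,3)] -> total=8
Click 4 (2,2) count=2: revealed 1 new [(2,2)] -> total=9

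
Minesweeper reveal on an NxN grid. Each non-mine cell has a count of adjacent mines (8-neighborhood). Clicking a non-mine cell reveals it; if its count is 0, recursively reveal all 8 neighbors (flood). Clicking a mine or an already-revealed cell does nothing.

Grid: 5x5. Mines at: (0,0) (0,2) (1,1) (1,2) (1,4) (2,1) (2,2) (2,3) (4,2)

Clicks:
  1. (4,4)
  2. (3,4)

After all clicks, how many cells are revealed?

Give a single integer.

Answer: 4

Derivation:
Click 1 (4,4) count=0: revealed 4 new [(3,3) (3,4) (4,3) (4,4)] -> total=4
Click 2 (3,4) count=1: revealed 0 new [(none)] -> total=4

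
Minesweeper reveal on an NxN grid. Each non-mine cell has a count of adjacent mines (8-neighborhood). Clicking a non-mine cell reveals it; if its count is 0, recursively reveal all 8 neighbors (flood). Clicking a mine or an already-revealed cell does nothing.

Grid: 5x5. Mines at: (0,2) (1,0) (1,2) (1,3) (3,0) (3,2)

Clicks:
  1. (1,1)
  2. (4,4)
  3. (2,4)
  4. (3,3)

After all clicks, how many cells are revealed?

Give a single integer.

Click 1 (1,1) count=3: revealed 1 new [(1,1)] -> total=1
Click 2 (4,4) count=0: revealed 6 new [(2,3) (2,4) (3,3) (3,4) (4,3) (4,4)] -> total=7
Click 3 (2,4) count=1: revealed 0 new [(none)] -> total=7
Click 4 (3,3) count=1: revealed 0 new [(none)] -> total=7

Answer: 7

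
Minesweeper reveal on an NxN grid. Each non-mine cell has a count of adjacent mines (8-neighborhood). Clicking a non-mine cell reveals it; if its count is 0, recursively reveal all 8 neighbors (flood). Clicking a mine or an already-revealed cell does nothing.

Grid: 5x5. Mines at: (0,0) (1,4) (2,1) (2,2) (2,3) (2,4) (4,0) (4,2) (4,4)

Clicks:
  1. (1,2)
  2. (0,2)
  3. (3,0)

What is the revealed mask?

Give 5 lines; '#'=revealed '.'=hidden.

Click 1 (1,2) count=3: revealed 1 new [(1,2)] -> total=1
Click 2 (0,2) count=0: revealed 5 new [(0,1) (0,2) (0,3) (1,1) (1,3)] -> total=6
Click 3 (3,0) count=2: revealed 1 new [(3,0)] -> total=7

Answer: .###.
.###.
.....
#....
.....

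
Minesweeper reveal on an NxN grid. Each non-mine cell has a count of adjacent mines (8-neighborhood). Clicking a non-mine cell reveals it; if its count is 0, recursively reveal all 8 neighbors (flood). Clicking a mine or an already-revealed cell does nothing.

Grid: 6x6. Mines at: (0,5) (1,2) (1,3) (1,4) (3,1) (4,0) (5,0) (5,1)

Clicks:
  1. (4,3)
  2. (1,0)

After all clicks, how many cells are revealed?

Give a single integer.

Answer: 22

Derivation:
Click 1 (4,3) count=0: revealed 16 new [(2,2) (2,3) (2,4) (2,5) (3,2) (3,3) (3,4) (3,5) (4,2) (4,3) (4,4) (4,5) (5,2) (5,3) (5,4) (5,5)] -> total=16
Click 2 (1,0) count=0: revealed 6 new [(0,0) (0,1) (1,0) (1,1) (2,0) (2,1)] -> total=22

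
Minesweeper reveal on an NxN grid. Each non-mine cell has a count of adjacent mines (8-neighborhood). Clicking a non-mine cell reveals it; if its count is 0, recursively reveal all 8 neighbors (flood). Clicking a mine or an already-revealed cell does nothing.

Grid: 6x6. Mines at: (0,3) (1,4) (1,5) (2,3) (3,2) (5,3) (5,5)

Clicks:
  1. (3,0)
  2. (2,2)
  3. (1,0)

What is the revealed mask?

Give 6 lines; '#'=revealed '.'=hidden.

Answer: ###...
###...
###...
##....
###...
###...

Derivation:
Click 1 (3,0) count=0: revealed 17 new [(0,0) (0,1) (0,2) (1,0) (1,1) (1,2) (2,0) (2,1) (2,2) (3,0) (3,1) (4,0) (4,1) (4,2) (5,0) (5,1) (5,2)] -> total=17
Click 2 (2,2) count=2: revealed 0 new [(none)] -> total=17
Click 3 (1,0) count=0: revealed 0 new [(none)] -> total=17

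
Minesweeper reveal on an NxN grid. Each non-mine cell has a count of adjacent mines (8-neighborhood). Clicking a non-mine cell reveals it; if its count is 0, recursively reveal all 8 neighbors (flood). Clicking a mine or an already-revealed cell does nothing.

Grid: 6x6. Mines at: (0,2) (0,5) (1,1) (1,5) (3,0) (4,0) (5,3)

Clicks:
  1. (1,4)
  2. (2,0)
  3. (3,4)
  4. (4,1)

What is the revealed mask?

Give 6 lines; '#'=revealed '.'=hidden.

Answer: ......
..###.
######
.#####
.#####
....##

Derivation:
Click 1 (1,4) count=2: revealed 1 new [(1,4)] -> total=1
Click 2 (2,0) count=2: revealed 1 new [(2,0)] -> total=2
Click 3 (3,4) count=0: revealed 19 new [(1,2) (1,3) (2,1) (2,2) (2,3) (2,4) (2,5) (3,1) (3,2) (3,3) (3,4) (3,5) (4,1) (4,2) (4,3) (4,4) (4,5) (5,4) (5,5)] -> total=21
Click 4 (4,1) count=2: revealed 0 new [(none)] -> total=21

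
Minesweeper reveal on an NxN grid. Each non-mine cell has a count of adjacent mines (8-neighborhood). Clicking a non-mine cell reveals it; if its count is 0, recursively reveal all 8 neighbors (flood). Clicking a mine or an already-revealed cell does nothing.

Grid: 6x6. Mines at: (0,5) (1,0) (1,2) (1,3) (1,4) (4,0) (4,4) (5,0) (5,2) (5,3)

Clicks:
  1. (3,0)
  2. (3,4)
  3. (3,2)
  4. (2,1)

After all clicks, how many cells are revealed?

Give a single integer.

Click 1 (3,0) count=1: revealed 1 new [(3,0)] -> total=1
Click 2 (3,4) count=1: revealed 1 new [(3,4)] -> total=2
Click 3 (3,2) count=0: revealed 9 new [(2,1) (2,2) (2,3) (3,1) (3,2) (3,3) (4,1) (4,2) (4,3)] -> total=11
Click 4 (2,1) count=2: revealed 0 new [(none)] -> total=11

Answer: 11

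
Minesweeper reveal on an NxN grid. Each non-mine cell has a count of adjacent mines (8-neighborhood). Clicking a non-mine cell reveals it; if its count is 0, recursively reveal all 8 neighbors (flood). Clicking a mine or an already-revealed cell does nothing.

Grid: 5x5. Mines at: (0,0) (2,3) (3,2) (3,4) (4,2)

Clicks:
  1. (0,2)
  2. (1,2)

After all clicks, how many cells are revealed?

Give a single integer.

Click 1 (0,2) count=0: revealed 8 new [(0,1) (0,2) (0,3) (0,4) (1,1) (1,2) (1,3) (1,4)] -> total=8
Click 2 (1,2) count=1: revealed 0 new [(none)] -> total=8

Answer: 8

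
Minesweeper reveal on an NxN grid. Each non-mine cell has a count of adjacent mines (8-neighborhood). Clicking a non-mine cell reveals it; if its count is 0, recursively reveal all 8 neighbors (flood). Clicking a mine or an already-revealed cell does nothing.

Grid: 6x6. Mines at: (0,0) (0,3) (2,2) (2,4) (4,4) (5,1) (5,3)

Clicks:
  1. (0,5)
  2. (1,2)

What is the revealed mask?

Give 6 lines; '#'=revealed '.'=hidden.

Click 1 (0,5) count=0: revealed 4 new [(0,4) (0,5) (1,4) (1,5)] -> total=4
Click 2 (1,2) count=2: revealed 1 new [(1,2)] -> total=5

Answer: ....##
..#.##
......
......
......
......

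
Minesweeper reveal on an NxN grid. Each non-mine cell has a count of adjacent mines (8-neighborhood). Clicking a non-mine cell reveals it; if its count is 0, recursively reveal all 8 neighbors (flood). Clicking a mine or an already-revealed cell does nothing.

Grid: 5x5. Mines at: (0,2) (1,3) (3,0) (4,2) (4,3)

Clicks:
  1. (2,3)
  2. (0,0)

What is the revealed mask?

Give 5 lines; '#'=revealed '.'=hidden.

Answer: ##...
##...
##.#.
.....
.....

Derivation:
Click 1 (2,3) count=1: revealed 1 new [(2,3)] -> total=1
Click 2 (0,0) count=0: revealed 6 new [(0,0) (0,1) (1,0) (1,1) (2,0) (2,1)] -> total=7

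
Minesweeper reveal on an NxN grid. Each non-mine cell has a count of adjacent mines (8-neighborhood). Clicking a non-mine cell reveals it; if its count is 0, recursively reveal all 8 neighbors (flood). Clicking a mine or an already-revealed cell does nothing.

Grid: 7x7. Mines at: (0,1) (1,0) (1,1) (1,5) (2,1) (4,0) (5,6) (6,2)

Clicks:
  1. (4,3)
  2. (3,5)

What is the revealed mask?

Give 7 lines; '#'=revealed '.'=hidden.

Answer: ..###..
..###..
..#####
.######
.######
.#####.
...###.

Derivation:
Click 1 (4,3) count=0: revealed 31 new [(0,2) (0,3) (0,4) (1,2) (1,3) (1,4) (2,2) (2,3) (2,4) (2,5) (2,6) (3,1) (3,2) (3,3) (3,4) (3,5) (3,6) (4,1) (4,2) (4,3) (4,4) (4,5) (4,6) (5,1) (5,2) (5,3) (5,4) (5,5) (6,3) (6,4) (6,5)] -> total=31
Click 2 (3,5) count=0: revealed 0 new [(none)] -> total=31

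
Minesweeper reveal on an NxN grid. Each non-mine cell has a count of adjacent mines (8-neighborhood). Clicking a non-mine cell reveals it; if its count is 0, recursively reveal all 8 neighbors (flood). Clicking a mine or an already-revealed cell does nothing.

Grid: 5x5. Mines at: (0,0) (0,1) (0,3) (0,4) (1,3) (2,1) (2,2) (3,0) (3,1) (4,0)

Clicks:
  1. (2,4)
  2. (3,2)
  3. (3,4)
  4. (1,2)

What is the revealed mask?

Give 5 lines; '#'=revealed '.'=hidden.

Answer: .....
..#..
...##
..###
..###

Derivation:
Click 1 (2,4) count=1: revealed 1 new [(2,4)] -> total=1
Click 2 (3,2) count=3: revealed 1 new [(3,2)] -> total=2
Click 3 (3,4) count=0: revealed 6 new [(2,3) (3,3) (3,4) (4,2) (4,3) (4,4)] -> total=8
Click 4 (1,2) count=5: revealed 1 new [(1,2)] -> total=9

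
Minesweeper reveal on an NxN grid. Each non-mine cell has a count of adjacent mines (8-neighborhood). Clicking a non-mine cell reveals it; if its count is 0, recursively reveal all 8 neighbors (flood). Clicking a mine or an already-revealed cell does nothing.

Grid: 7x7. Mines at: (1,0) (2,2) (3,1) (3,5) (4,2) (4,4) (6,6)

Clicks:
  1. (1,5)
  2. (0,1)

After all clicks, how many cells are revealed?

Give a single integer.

Answer: 16

Derivation:
Click 1 (1,5) count=0: revealed 16 new [(0,1) (0,2) (0,3) (0,4) (0,5) (0,6) (1,1) (1,2) (1,3) (1,4) (1,5) (1,6) (2,3) (2,4) (2,5) (2,6)] -> total=16
Click 2 (0,1) count=1: revealed 0 new [(none)] -> total=16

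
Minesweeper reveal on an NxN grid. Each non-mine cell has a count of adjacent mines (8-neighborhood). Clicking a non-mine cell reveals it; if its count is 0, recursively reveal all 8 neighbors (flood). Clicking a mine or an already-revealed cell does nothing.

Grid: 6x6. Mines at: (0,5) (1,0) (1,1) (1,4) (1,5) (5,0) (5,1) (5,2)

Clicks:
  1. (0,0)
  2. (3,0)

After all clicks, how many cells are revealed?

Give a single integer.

Click 1 (0,0) count=2: revealed 1 new [(0,0)] -> total=1
Click 2 (3,0) count=0: revealed 21 new [(2,0) (2,1) (2,2) (2,3) (2,4) (2,5) (3,0) (3,1) (3,2) (3,3) (3,4) (3,5) (4,0) (4,1) (4,2) (4,3) (4,4) (4,5) (5,3) (5,4) (5,5)] -> total=22

Answer: 22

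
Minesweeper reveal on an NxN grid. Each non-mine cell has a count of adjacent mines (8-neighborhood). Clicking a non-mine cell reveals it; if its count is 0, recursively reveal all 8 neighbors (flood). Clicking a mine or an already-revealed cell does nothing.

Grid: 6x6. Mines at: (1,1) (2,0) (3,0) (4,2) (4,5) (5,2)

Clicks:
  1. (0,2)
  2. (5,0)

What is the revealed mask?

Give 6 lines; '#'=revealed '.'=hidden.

Click 1 (0,2) count=1: revealed 1 new [(0,2)] -> total=1
Click 2 (5,0) count=0: revealed 4 new [(4,0) (4,1) (5,0) (5,1)] -> total=5

Answer: ..#...
......
......
......
##....
##....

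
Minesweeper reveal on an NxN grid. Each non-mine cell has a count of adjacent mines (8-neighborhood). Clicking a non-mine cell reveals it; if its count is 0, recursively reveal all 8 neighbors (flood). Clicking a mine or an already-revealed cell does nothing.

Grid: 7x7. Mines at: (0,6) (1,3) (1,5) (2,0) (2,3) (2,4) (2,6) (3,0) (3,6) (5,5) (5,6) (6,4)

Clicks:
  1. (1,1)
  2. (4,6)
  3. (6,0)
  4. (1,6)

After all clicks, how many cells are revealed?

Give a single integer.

Answer: 21

Derivation:
Click 1 (1,1) count=1: revealed 1 new [(1,1)] -> total=1
Click 2 (4,6) count=3: revealed 1 new [(4,6)] -> total=2
Click 3 (6,0) count=0: revealed 18 new [(3,1) (3,2) (3,3) (3,4) (4,0) (4,1) (4,2) (4,3) (4,4) (5,0) (5,1) (5,2) (5,3) (5,4) (6,0) (6,1) (6,2) (6,3)] -> total=20
Click 4 (1,6) count=3: revealed 1 new [(1,6)] -> total=21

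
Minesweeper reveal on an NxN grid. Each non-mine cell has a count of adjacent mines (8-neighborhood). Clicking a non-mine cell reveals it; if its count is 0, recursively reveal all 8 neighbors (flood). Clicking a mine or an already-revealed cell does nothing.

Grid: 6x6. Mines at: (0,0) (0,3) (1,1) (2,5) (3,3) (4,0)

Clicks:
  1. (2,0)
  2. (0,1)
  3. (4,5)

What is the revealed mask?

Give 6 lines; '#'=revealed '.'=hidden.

Click 1 (2,0) count=1: revealed 1 new [(2,0)] -> total=1
Click 2 (0,1) count=2: revealed 1 new [(0,1)] -> total=2
Click 3 (4,5) count=0: revealed 12 new [(3,4) (3,5) (4,1) (4,2) (4,3) (4,4) (4,5) (5,1) (5,2) (5,3) (5,4) (5,5)] -> total=14

Answer: .#....
......
#.....
....##
.#####
.#####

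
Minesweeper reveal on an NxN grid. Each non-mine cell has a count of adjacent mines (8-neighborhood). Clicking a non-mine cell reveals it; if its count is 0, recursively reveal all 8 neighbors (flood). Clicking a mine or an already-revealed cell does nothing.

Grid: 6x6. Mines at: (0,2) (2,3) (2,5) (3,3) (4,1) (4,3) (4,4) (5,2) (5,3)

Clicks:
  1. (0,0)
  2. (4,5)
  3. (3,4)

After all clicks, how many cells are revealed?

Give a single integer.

Click 1 (0,0) count=0: revealed 11 new [(0,0) (0,1) (1,0) (1,1) (1,2) (2,0) (2,1) (2,2) (3,0) (3,1) (3,2)] -> total=11
Click 2 (4,5) count=1: revealed 1 new [(4,5)] -> total=12
Click 3 (3,4) count=5: revealed 1 new [(3,4)] -> total=13

Answer: 13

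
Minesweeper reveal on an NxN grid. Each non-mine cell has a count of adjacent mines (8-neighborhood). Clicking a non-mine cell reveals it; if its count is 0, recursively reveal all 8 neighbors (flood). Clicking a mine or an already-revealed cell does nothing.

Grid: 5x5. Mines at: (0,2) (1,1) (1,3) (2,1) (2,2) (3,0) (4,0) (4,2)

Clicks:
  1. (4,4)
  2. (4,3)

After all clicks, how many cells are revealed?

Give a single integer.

Answer: 6

Derivation:
Click 1 (4,4) count=0: revealed 6 new [(2,3) (2,4) (3,3) (3,4) (4,3) (4,4)] -> total=6
Click 2 (4,3) count=1: revealed 0 new [(none)] -> total=6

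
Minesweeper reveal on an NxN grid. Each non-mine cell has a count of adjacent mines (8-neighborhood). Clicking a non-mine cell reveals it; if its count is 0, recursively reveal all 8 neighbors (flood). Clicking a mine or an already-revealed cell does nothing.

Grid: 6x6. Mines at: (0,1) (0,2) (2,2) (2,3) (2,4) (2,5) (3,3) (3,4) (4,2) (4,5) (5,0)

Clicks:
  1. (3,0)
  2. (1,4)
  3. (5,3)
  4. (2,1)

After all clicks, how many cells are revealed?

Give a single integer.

Answer: 10

Derivation:
Click 1 (3,0) count=0: revealed 8 new [(1,0) (1,1) (2,0) (2,1) (3,0) (3,1) (4,0) (4,1)] -> total=8
Click 2 (1,4) count=3: revealed 1 new [(1,4)] -> total=9
Click 3 (5,3) count=1: revealed 1 new [(5,3)] -> total=10
Click 4 (2,1) count=1: revealed 0 new [(none)] -> total=10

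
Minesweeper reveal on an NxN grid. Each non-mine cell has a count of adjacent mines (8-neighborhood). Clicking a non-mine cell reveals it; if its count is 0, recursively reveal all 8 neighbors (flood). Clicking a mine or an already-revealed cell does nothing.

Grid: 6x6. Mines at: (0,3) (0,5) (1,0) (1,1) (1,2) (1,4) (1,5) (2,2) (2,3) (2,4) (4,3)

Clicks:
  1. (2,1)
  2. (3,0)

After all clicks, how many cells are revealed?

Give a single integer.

Answer: 11

Derivation:
Click 1 (2,1) count=4: revealed 1 new [(2,1)] -> total=1
Click 2 (3,0) count=0: revealed 10 new [(2,0) (3,0) (3,1) (3,2) (4,0) (4,1) (4,2) (5,0) (5,1) (5,2)] -> total=11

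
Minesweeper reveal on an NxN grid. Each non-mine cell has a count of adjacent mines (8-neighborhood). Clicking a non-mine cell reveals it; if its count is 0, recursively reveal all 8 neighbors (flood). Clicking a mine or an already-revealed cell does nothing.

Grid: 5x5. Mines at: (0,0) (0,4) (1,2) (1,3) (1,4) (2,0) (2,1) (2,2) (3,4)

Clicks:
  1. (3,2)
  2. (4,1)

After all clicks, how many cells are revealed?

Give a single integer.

Answer: 8

Derivation:
Click 1 (3,2) count=2: revealed 1 new [(3,2)] -> total=1
Click 2 (4,1) count=0: revealed 7 new [(3,0) (3,1) (3,3) (4,0) (4,1) (4,2) (4,3)] -> total=8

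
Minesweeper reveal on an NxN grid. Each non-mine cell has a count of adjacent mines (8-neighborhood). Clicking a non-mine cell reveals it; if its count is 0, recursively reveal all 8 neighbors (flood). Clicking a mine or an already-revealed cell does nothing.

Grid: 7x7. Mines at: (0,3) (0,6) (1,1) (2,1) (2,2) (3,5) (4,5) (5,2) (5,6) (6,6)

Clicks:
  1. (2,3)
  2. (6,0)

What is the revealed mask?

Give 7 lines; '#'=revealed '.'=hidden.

Click 1 (2,3) count=1: revealed 1 new [(2,3)] -> total=1
Click 2 (6,0) count=0: revealed 8 new [(3,0) (3,1) (4,0) (4,1) (5,0) (5,1) (6,0) (6,1)] -> total=9

Answer: .......
.......
...#...
##.....
##.....
##.....
##.....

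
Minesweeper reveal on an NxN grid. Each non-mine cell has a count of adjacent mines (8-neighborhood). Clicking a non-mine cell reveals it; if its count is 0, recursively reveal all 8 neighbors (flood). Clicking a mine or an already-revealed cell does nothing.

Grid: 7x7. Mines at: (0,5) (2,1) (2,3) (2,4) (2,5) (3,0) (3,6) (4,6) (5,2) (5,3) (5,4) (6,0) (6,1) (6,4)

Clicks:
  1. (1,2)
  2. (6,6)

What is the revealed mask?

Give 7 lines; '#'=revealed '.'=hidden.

Click 1 (1,2) count=2: revealed 1 new [(1,2)] -> total=1
Click 2 (6,6) count=0: revealed 4 new [(5,5) (5,6) (6,5) (6,6)] -> total=5

Answer: .......
..#....
.......
.......
.......
.....##
.....##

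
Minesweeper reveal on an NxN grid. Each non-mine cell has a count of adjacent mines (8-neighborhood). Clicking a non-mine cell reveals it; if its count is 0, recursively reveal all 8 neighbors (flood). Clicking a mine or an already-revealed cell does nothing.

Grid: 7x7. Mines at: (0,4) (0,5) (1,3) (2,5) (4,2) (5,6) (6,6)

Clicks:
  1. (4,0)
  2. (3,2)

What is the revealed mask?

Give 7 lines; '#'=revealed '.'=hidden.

Click 1 (4,0) count=0: revealed 32 new [(0,0) (0,1) (0,2) (1,0) (1,1) (1,2) (2,0) (2,1) (2,2) (3,0) (3,1) (3,2) (3,3) (3,4) (3,5) (4,0) (4,1) (4,3) (4,4) (4,5) (5,0) (5,1) (5,2) (5,3) (5,4) (5,5) (6,0) (6,1) (6,2) (6,3) (6,4) (6,5)] -> total=32
Click 2 (3,2) count=1: revealed 0 new [(none)] -> total=32

Answer: ###....
###....
###....
######.
##.###.
######.
######.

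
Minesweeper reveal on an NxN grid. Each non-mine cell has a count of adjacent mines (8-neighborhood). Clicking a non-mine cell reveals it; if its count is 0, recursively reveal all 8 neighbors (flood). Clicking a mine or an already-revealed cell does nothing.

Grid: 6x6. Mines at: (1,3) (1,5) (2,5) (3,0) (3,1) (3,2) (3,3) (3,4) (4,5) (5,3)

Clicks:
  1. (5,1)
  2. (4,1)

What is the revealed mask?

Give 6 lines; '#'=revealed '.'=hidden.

Click 1 (5,1) count=0: revealed 6 new [(4,0) (4,1) (4,2) (5,0) (5,1) (5,2)] -> total=6
Click 2 (4,1) count=3: revealed 0 new [(none)] -> total=6

Answer: ......
......
......
......
###...
###...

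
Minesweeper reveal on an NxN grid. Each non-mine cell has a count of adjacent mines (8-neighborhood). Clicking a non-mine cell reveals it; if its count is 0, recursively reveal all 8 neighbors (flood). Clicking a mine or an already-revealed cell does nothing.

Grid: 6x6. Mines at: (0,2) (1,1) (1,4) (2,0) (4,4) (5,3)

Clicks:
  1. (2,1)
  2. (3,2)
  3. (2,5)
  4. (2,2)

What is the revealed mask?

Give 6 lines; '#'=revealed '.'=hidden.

Answer: ......
......
.###.#
####..
####..
###...

Derivation:
Click 1 (2,1) count=2: revealed 1 new [(2,1)] -> total=1
Click 2 (3,2) count=0: revealed 13 new [(2,2) (2,3) (3,0) (3,1) (3,2) (3,3) (4,0) (4,1) (4,2) (4,3) (5,0) (5,1) (5,2)] -> total=14
Click 3 (2,5) count=1: revealed 1 new [(2,5)] -> total=15
Click 4 (2,2) count=1: revealed 0 new [(none)] -> total=15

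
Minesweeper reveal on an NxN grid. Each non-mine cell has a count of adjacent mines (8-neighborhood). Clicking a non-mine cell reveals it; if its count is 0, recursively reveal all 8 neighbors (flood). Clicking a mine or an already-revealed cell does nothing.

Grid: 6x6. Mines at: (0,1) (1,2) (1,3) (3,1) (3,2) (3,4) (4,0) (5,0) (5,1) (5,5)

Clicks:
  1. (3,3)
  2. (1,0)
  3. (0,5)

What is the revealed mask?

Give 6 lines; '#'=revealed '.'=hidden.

Answer: ....##
#...##
....##
...#..
......
......

Derivation:
Click 1 (3,3) count=2: revealed 1 new [(3,3)] -> total=1
Click 2 (1,0) count=1: revealed 1 new [(1,0)] -> total=2
Click 3 (0,5) count=0: revealed 6 new [(0,4) (0,5) (1,4) (1,5) (2,4) (2,5)] -> total=8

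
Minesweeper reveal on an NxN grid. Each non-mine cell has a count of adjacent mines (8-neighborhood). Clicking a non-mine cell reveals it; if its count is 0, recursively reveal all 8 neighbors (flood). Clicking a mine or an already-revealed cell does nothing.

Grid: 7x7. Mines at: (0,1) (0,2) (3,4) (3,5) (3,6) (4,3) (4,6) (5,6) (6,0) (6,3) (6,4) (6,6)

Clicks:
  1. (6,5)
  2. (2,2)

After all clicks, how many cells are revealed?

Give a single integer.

Answer: 19

Derivation:
Click 1 (6,5) count=3: revealed 1 new [(6,5)] -> total=1
Click 2 (2,2) count=0: revealed 18 new [(1,0) (1,1) (1,2) (1,3) (2,0) (2,1) (2,2) (2,3) (3,0) (3,1) (3,2) (3,3) (4,0) (4,1) (4,2) (5,0) (5,1) (5,2)] -> total=19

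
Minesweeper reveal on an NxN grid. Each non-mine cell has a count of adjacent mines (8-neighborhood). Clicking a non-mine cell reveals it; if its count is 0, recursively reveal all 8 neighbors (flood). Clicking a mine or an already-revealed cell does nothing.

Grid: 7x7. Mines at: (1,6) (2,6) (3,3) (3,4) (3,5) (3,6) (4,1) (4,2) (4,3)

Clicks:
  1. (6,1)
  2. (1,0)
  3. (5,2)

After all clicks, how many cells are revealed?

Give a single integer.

Click 1 (6,1) count=0: revealed 17 new [(4,4) (4,5) (4,6) (5,0) (5,1) (5,2) (5,3) (5,4) (5,5) (5,6) (6,0) (6,1) (6,2) (6,3) (6,4) (6,5) (6,6)] -> total=17
Click 2 (1,0) count=0: revealed 21 new [(0,0) (0,1) (0,2) (0,3) (0,4) (0,5) (1,0) (1,1) (1,2) (1,3) (1,4) (1,5) (2,0) (2,1) (2,2) (2,3) (2,4) (2,5) (3,0) (3,1) (3,2)] -> total=38
Click 3 (5,2) count=3: revealed 0 new [(none)] -> total=38

Answer: 38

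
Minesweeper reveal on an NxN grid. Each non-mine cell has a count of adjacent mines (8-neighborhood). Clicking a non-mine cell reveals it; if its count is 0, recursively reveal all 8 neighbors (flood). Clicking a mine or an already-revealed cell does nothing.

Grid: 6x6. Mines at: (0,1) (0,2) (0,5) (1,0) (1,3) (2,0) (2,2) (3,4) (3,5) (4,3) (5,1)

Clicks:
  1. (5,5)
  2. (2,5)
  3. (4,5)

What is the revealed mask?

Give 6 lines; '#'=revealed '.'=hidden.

Answer: ......
......
.....#
......
....##
....##

Derivation:
Click 1 (5,5) count=0: revealed 4 new [(4,4) (4,5) (5,4) (5,5)] -> total=4
Click 2 (2,5) count=2: revealed 1 new [(2,5)] -> total=5
Click 3 (4,5) count=2: revealed 0 new [(none)] -> total=5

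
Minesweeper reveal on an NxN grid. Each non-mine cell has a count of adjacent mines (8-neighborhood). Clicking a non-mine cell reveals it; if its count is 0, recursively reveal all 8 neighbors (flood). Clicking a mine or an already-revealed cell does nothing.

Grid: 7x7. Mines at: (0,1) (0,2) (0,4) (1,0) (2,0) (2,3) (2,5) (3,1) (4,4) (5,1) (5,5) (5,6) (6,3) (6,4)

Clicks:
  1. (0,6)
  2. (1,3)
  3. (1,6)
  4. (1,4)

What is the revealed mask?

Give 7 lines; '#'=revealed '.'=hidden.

Click 1 (0,6) count=0: revealed 4 new [(0,5) (0,6) (1,5) (1,6)] -> total=4
Click 2 (1,3) count=3: revealed 1 new [(1,3)] -> total=5
Click 3 (1,6) count=1: revealed 0 new [(none)] -> total=5
Click 4 (1,4) count=3: revealed 1 new [(1,4)] -> total=6

Answer: .....##
...####
.......
.......
.......
.......
.......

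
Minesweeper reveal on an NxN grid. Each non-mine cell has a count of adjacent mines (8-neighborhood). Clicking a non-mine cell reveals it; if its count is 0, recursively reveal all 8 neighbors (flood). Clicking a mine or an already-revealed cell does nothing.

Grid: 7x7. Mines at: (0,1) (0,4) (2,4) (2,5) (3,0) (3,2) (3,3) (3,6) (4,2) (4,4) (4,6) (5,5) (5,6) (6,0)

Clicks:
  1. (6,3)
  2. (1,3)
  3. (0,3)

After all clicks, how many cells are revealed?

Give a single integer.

Click 1 (6,3) count=0: revealed 8 new [(5,1) (5,2) (5,3) (5,4) (6,1) (6,2) (6,3) (6,4)] -> total=8
Click 2 (1,3) count=2: revealed 1 new [(1,3)] -> total=9
Click 3 (0,3) count=1: revealed 1 new [(0,3)] -> total=10

Answer: 10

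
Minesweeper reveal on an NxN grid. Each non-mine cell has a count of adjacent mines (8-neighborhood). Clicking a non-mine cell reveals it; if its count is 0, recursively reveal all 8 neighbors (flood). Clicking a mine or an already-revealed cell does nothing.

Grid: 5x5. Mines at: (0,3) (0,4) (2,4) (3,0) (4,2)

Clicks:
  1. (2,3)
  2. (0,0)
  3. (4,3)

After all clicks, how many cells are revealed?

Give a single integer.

Answer: 15

Derivation:
Click 1 (2,3) count=1: revealed 1 new [(2,3)] -> total=1
Click 2 (0,0) count=0: revealed 13 new [(0,0) (0,1) (0,2) (1,0) (1,1) (1,2) (1,3) (2,0) (2,1) (2,2) (3,1) (3,2) (3,3)] -> total=14
Click 3 (4,3) count=1: revealed 1 new [(4,3)] -> total=15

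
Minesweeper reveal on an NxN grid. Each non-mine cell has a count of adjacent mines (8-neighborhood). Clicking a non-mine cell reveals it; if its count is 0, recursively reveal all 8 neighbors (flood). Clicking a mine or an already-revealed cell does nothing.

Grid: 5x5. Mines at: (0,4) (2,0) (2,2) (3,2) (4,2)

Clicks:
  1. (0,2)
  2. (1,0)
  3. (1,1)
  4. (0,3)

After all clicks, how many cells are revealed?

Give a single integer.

Click 1 (0,2) count=0: revealed 8 new [(0,0) (0,1) (0,2) (0,3) (1,0) (1,1) (1,2) (1,3)] -> total=8
Click 2 (1,0) count=1: revealed 0 new [(none)] -> total=8
Click 3 (1,1) count=2: revealed 0 new [(none)] -> total=8
Click 4 (0,3) count=1: revealed 0 new [(none)] -> total=8

Answer: 8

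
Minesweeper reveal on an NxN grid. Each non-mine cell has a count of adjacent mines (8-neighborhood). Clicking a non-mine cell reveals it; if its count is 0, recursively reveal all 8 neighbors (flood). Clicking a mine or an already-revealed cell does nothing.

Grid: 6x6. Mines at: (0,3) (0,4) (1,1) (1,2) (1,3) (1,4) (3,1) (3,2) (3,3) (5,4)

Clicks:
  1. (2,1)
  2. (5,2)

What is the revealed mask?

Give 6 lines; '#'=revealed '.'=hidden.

Click 1 (2,1) count=4: revealed 1 new [(2,1)] -> total=1
Click 2 (5,2) count=0: revealed 8 new [(4,0) (4,1) (4,2) (4,3) (5,0) (5,1) (5,2) (5,3)] -> total=9

Answer: ......
......
.#....
......
####..
####..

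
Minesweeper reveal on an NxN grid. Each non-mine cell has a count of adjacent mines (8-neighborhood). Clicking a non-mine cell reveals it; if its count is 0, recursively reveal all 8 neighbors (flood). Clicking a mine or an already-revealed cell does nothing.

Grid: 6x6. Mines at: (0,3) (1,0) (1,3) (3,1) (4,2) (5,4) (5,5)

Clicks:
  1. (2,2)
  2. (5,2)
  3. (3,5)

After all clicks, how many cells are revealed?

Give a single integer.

Click 1 (2,2) count=2: revealed 1 new [(2,2)] -> total=1
Click 2 (5,2) count=1: revealed 1 new [(5,2)] -> total=2
Click 3 (3,5) count=0: revealed 13 new [(0,4) (0,5) (1,4) (1,5) (2,3) (2,4) (2,5) (3,3) (3,4) (3,5) (4,3) (4,4) (4,5)] -> total=15

Answer: 15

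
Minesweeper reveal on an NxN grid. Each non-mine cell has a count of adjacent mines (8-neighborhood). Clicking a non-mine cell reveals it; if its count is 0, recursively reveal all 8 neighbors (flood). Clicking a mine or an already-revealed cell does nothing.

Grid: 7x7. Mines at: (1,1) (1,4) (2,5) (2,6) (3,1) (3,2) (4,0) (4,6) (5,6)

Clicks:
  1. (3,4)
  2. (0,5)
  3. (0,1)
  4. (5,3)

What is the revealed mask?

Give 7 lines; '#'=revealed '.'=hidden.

Answer: .#...#.
.......
.......
...###.
.#####.
######.
######.

Derivation:
Click 1 (3,4) count=1: revealed 1 new [(3,4)] -> total=1
Click 2 (0,5) count=1: revealed 1 new [(0,5)] -> total=2
Click 3 (0,1) count=1: revealed 1 new [(0,1)] -> total=3
Click 4 (5,3) count=0: revealed 19 new [(3,3) (3,5) (4,1) (4,2) (4,3) (4,4) (4,5) (5,0) (5,1) (5,2) (5,3) (5,4) (5,5) (6,0) (6,1) (6,2) (6,3) (6,4) (6,5)] -> total=22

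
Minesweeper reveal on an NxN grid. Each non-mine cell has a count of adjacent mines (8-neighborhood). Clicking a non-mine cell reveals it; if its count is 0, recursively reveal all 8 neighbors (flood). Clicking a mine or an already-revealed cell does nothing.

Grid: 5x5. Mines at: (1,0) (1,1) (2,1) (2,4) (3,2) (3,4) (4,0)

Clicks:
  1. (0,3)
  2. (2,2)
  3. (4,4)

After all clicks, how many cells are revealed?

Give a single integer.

Click 1 (0,3) count=0: revealed 6 new [(0,2) (0,3) (0,4) (1,2) (1,3) (1,4)] -> total=6
Click 2 (2,2) count=3: revealed 1 new [(2,2)] -> total=7
Click 3 (4,4) count=1: revealed 1 new [(4,4)] -> total=8

Answer: 8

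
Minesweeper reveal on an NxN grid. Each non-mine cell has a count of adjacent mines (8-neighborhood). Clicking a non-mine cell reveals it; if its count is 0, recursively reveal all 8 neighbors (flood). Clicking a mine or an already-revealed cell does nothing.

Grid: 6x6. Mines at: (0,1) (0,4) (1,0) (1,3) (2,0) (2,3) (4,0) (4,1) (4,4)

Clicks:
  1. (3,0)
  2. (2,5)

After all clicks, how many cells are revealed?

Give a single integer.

Answer: 7

Derivation:
Click 1 (3,0) count=3: revealed 1 new [(3,0)] -> total=1
Click 2 (2,5) count=0: revealed 6 new [(1,4) (1,5) (2,4) (2,5) (3,4) (3,5)] -> total=7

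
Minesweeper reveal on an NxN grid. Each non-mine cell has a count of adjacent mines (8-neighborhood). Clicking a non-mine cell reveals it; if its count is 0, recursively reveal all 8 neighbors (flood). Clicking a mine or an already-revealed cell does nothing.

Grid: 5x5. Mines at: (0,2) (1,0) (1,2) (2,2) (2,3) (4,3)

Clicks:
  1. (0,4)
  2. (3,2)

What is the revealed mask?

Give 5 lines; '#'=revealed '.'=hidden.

Click 1 (0,4) count=0: revealed 4 new [(0,3) (0,4) (1,3) (1,4)] -> total=4
Click 2 (3,2) count=3: revealed 1 new [(3,2)] -> total=5

Answer: ...##
...##
.....
..#..
.....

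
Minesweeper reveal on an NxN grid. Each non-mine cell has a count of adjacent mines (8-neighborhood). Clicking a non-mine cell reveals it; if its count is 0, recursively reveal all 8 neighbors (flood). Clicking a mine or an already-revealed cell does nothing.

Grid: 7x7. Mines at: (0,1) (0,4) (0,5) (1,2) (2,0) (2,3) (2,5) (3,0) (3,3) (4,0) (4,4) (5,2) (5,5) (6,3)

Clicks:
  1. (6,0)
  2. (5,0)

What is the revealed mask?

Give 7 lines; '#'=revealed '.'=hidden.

Click 1 (6,0) count=0: revealed 4 new [(5,0) (5,1) (6,0) (6,1)] -> total=4
Click 2 (5,0) count=1: revealed 0 new [(none)] -> total=4

Answer: .......
.......
.......
.......
.......
##.....
##.....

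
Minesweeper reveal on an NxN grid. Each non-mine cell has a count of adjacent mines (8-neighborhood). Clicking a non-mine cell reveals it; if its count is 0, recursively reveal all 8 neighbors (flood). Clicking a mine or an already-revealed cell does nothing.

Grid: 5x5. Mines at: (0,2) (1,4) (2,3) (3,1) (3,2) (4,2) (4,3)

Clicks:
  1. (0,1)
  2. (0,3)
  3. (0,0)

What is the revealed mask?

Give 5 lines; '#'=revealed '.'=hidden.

Answer: ##.#.
##...
##...
.....
.....

Derivation:
Click 1 (0,1) count=1: revealed 1 new [(0,1)] -> total=1
Click 2 (0,3) count=2: revealed 1 new [(0,3)] -> total=2
Click 3 (0,0) count=0: revealed 5 new [(0,0) (1,0) (1,1) (2,0) (2,1)] -> total=7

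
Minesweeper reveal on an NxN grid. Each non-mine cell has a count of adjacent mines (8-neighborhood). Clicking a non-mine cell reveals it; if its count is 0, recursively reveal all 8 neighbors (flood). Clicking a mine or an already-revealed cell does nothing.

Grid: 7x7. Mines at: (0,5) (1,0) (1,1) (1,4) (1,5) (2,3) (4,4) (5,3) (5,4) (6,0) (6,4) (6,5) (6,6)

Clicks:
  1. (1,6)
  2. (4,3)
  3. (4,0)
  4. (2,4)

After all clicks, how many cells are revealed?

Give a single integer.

Click 1 (1,6) count=2: revealed 1 new [(1,6)] -> total=1
Click 2 (4,3) count=3: revealed 1 new [(4,3)] -> total=2
Click 3 (4,0) count=0: revealed 12 new [(2,0) (2,1) (2,2) (3,0) (3,1) (3,2) (4,0) (4,1) (4,2) (5,0) (5,1) (5,2)] -> total=14
Click 4 (2,4) count=3: revealed 1 new [(2,4)] -> total=15

Answer: 15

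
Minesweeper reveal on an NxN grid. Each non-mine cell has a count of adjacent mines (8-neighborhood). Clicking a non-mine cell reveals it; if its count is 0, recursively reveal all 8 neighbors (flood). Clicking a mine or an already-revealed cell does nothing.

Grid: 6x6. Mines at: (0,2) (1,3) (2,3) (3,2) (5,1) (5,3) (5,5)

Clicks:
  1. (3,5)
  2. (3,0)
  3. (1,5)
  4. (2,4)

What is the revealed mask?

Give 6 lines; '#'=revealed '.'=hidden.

Answer: ##..##
##..##
##..##
##..##
##..##
......

Derivation:
Click 1 (3,5) count=0: revealed 10 new [(0,4) (0,5) (1,4) (1,5) (2,4) (2,5) (3,4) (3,5) (4,4) (4,5)] -> total=10
Click 2 (3,0) count=0: revealed 10 new [(0,0) (0,1) (1,0) (1,1) (2,0) (2,1) (3,0) (3,1) (4,0) (4,1)] -> total=20
Click 3 (1,5) count=0: revealed 0 new [(none)] -> total=20
Click 4 (2,4) count=2: revealed 0 new [(none)] -> total=20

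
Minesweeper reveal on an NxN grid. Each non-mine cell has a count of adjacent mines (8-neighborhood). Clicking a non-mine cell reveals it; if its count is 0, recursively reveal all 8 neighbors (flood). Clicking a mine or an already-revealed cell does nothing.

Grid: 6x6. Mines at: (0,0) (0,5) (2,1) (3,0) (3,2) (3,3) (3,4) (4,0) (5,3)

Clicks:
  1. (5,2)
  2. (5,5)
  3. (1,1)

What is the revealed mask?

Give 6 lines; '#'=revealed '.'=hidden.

Answer: ......
.#....
......
......
....##
..#.##

Derivation:
Click 1 (5,2) count=1: revealed 1 new [(5,2)] -> total=1
Click 2 (5,5) count=0: revealed 4 new [(4,4) (4,5) (5,4) (5,5)] -> total=5
Click 3 (1,1) count=2: revealed 1 new [(1,1)] -> total=6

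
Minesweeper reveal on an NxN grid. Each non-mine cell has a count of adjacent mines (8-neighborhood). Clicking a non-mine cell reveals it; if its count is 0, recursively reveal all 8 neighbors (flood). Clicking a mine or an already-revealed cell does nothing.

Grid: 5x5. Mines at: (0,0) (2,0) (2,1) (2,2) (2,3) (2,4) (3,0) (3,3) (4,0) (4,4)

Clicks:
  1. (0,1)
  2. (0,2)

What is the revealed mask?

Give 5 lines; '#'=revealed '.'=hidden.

Answer: .####
.####
.....
.....
.....

Derivation:
Click 1 (0,1) count=1: revealed 1 new [(0,1)] -> total=1
Click 2 (0,2) count=0: revealed 7 new [(0,2) (0,3) (0,4) (1,1) (1,2) (1,3) (1,4)] -> total=8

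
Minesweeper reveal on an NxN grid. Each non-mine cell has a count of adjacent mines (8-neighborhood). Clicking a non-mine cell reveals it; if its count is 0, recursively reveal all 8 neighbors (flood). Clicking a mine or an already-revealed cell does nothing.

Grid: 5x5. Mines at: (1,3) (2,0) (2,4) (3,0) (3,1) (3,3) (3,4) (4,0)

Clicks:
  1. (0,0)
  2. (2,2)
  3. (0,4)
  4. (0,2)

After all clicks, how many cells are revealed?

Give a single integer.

Answer: 8

Derivation:
Click 1 (0,0) count=0: revealed 6 new [(0,0) (0,1) (0,2) (1,0) (1,1) (1,2)] -> total=6
Click 2 (2,2) count=3: revealed 1 new [(2,2)] -> total=7
Click 3 (0,4) count=1: revealed 1 new [(0,4)] -> total=8
Click 4 (0,2) count=1: revealed 0 new [(none)] -> total=8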